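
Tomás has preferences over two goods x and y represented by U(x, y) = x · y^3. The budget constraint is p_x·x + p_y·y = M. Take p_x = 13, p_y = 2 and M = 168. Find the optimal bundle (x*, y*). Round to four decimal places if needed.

Tangency: MRS = (1/3)·y/x = p_x/p_y.
So p_y·y = 3·p_x·x; combined with the budget, a share 0.25 of income goes to x.
Demand: x*(p_x,p_y,M) = 0.25·M/p_x and y* = 0.75·M/p_y.
At p_x=13, p_y=2, M=168: x* = 0.25·168/13 = 3.2308, y* = 63.

x* = 3.2308, y* = 63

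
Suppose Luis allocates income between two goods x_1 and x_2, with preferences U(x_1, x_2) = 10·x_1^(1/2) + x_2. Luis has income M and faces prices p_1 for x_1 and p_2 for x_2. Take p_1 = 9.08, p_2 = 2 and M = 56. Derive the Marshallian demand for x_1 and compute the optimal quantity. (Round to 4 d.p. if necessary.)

x_1* = 1.2129

Set MRS = p_1/p_2: 5·x_1^(−1/2) = p_1/p_2.
Solve: √x_1 = 5·p_2/p_1, so x_1*(p_1,p_2) = (5·p_2/p_1)², and x_2* = (M − p_1·x_1*)/p_2.
Plugging in: x_1* = (5·2/9.08)² = 1.2129.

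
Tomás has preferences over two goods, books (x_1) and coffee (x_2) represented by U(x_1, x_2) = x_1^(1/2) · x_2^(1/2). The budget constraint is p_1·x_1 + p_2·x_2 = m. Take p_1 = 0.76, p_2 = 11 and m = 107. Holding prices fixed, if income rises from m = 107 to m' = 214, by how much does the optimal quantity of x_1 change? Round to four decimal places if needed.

Δx_1* = 70.3947

The MRS is x_2/x_1. Set MRS = p_1/p_2.
Rearranging, p_2·x_2 = p_1·x_1. Substituting into the budget gives p_1·x_1·(1 + 1) = m.
Demand: x_1*(p_1,p_2,m) = 0.5·m/p_1 and x_2* = 0.5·m/p_2.
At p_1=0.76, p_2=11, m=107: x_1* = 0.5·107/0.76 = 70.3947.
At m' = 214: x_1* = 140.7895. Change: 140.7895 − 70.3947 = 70.3947.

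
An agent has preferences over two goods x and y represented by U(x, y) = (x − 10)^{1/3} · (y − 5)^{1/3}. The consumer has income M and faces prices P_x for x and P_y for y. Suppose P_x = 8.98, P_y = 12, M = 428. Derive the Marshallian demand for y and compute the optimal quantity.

Let x' = x−10, y' = y−5. MRS = y'/x' = P_x/P_y.
Substituting into the budget: x* = 10 + 0.5·(M − 10·P_x − 5·P_y)/P_x, and y* = 5 + 0.5·(…)/P_y.
Discretionary income = 428 − 10·8.98 − 5·12 = 278.2; y* = 5 + 0.5·278.2/12 = 16.5917.

y* = 16.5917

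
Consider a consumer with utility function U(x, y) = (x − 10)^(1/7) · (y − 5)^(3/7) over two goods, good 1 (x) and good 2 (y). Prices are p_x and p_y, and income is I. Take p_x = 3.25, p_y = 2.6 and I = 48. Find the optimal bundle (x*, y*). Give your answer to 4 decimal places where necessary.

x* = 10.1923, y* = 5.7212

Let x' = x−10, y' = y−5. MRS = (1/3)·y'/x' = p_x/p_y.
After buying the subsistence bundle (10, 5), a share 0.25 of the remaining income goes to x: x* = 10 + 0.25·(I − 10p_x − 5p_y)/p_x.
Discretionary income = 48 − 10·3.25 − 5·2.6 = 2.5; x* = 10 + 0.25·2.5/3.25 = 10.1923; y* = 5 + 0.75·2.5/2.6 = 5.7212.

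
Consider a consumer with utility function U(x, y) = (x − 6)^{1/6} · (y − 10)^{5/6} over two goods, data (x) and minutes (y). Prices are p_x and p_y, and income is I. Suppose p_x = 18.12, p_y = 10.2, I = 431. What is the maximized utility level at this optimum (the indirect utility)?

MRS = (1/5)·(y−10)/(x−6). Tangency with p_x/p_y gives y−10 = 5·(p_x/p_y)·(x−6).
Substituting into the budget: x* = 6 + 1/6·(I − 6·p_x − 10·p_y)/p_x, and y* = 10 + 5/6·(…)/p_y.
Discretionary income = 431 − 6·18.12 − 10·10.2 = 220.28; x* = 6 + 1/6·220.28/18.12 = 8.0261; y* = 10 + 5/6·220.28/10.2 = 27.9967.
Utility at the optimum: U(8.0261, 27.9967) = 12.5056.

V = 12.5056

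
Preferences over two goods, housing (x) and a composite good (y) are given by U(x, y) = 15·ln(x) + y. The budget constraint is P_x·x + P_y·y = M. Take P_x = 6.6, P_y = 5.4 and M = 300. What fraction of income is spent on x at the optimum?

share on x = 0.27

Set MRS = P_x/P_y: (15/x)/1 = P_x/P_y.
So x*(P_x,P_y) = 15·P_y/P_x, independent of income; and y* = (M − 15·P_y)/P_y.
At the given prices: x* = 15·5.4/6.6 = 12.2727, and y* = 40.5556.
Expenditure on x: 6.6·12.2727 = 81; share = 0.27.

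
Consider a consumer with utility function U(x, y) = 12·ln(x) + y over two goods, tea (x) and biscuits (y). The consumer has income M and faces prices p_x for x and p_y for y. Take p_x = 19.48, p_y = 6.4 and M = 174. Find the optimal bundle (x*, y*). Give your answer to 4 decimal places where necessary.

x* = 3.9425, y* = 15.1875

MU_x = 12/x, MU_y = 1. Tangency: 12/x = p_x/p_y.
So x*(p_x,p_y) = 12·p_y/p_x, independent of income; and y* = (M − 12·p_y)/p_y.
At the given prices: x* = 12·6.4/19.48 = 3.9425, and y* = 15.1875.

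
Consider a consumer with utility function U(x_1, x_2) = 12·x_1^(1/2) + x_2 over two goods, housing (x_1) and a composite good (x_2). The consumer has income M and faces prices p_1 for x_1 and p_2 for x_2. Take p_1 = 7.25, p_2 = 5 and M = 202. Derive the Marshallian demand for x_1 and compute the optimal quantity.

x_1* = 17.1225

Set MRS = p_1/p_2: 6·x_1^(−1/2) = p_1/p_2.
Thus x_1* = (6·p_2/p_1)² — independent of M — with the rest of income spent on x_2.
Plugging in: x_1* = (6·5/7.25)² = 17.1225.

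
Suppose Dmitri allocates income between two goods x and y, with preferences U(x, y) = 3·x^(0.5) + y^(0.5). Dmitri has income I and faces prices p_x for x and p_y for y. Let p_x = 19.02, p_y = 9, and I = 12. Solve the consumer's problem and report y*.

y* = 0.2535

MRS = MU_x/MU_y = 3·(y/x)^(0.5). Set equal to p_x/p_y.
Hence y/x = ((1/3)·p_x/p_y)^(1/(0.5)), i.e. raised to the 2 power.
With the ratio pinned down, the budget gives x* = I/(p_x + p_y·(y/x)) and y* = (y/x)·x*.
Numerically y/x = 0.496242, so x* = 12/(19.02 + 9·0.496242) = 0.5109 and y* = 0.496242·0.5109 = 0.2535.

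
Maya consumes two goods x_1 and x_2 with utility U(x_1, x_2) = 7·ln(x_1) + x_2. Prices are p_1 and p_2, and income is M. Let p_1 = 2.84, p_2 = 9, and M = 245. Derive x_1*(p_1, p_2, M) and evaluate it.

So x_1*(p_1,p_2) = 7·p_2/p_1, independent of income; and x_2* = (M − 7·p_2)/p_2.
At the given prices: x_1* = 7·9/2.84 = 22.1831.

x_1* = 22.1831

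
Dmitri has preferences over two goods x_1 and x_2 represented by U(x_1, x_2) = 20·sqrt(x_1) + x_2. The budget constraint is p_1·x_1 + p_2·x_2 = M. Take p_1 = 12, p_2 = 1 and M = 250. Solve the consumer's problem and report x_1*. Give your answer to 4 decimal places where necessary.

MU_x_1 = 10/√x_1, MU_x_2 = 1. Tangency: 10/√x_1 = p_1/p_2.
Thus x_1* = (10·p_2/p_1)² — independent of M — with the rest of income spent on x_2.
Plugging in: x_1* = (10·1/12)² = 0.6944.

x_1* = 0.6944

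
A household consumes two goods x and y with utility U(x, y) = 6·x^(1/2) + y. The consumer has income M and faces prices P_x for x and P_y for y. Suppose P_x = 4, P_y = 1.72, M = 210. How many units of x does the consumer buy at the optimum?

x* = 1.6641

Set MRS = P_x/P_y: 3·x^(−1/2) = P_x/P_y.
Thus x* = (3·P_y/P_x)² — independent of M — with the rest of income spent on y.
Plugging in: x* = (3·1.72/4)² = 1.6641.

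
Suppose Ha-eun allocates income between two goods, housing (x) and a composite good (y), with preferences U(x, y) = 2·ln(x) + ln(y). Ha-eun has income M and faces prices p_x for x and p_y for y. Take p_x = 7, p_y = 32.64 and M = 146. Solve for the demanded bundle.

Tangency: MRS = 2·y/x = p_x/p_y.
So 2·p_y·y = p_x·x; combined with the budget, a share 2/3 of income goes to x.
Demand: x*(p_x,p_y,M) = 2/3·M/p_x and y* = 1/3·M/p_y.
At p_x=7, p_y=32.64, M=146: x* = 2/3·146/7 = 13.9048, y* = 1.491.

x* = 13.9048, y* = 1.491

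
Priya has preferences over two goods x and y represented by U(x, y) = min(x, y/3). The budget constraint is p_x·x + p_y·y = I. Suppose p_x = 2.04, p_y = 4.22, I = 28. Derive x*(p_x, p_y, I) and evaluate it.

With perfect complements, no substitution: consume in ratio x:y = 1:3.
Budget: p_x·x + p_y·3·x = I, so (p_x + 3·p_y)·x = I.
Demand: x*(p_x,p_y,I) = I/(p_x + 3·p_y), y* = 3·I/(p_x + 3·p_y).
Here 2.04 + 3·4.22 = 14.7, giving x* = 1.9048.

x* = 1.9048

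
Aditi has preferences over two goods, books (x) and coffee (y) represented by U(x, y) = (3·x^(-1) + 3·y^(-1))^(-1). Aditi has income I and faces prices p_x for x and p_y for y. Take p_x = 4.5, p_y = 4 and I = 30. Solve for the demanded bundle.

MRS = MU_x/MU_y = (y/x)^(2). Set equal to p_x/p_y.
Solve for the ratio: y/x = [p_x/p_y]^(0.5).
Substitute y = (y/x)·x into the budget: x* = I/(p_x + p_y·(y/x)).
Numerically y/x = 1.06066, so x* = 30/(4.5 + 4·1.06066) = 3.4315 and y* = 1.06066·3.4315 = 3.6396.

x* = 3.4315, y* = 3.6396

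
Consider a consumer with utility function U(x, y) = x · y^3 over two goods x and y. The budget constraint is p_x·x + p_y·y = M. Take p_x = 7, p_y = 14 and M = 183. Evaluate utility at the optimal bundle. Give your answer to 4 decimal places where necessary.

MU_x/MU_y = (y)/(3·x); tangency sets this equal to p_x/p_y.
So p_y·y = 3·p_x·x; combined with the budget, a share 0.25 of income goes to x.
Demand: x*(p_x,p_y,M) = 0.25·M/p_x and y* = 0.75·M/p_y.
At p_x=7, p_y=14, M=183: x* = 0.25·183/7 = 6.5357, y* = 9.8036.
Utility at the optimum: U(6.5357, 9.8036) = 6158.0897.

V = 6158.0897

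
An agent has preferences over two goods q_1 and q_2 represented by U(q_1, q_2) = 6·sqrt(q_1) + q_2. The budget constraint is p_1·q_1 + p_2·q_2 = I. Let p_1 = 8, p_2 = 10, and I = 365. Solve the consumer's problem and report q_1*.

Set MRS = p_1/p_2: 3·q_1^(−1/2) = p_1/p_2.
Solve: √q_1 = 3·p_2/p_1, so q_1*(p_1,p_2) = (3·p_2/p_1)², and q_2* = (I − p_1·q_1*)/p_2.
Plugging in: q_1* = (3·10/8)² = 14.0625.

q_1* = 14.0625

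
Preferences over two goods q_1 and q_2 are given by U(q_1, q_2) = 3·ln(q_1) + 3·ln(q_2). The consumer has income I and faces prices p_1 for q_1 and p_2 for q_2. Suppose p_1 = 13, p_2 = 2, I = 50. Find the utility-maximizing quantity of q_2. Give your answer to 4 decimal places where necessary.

q_2* = 12.5

Tangency: MRS = q_2/q_1 = p_1/p_2.
So 3·p_2·q_2 = 3·p_1·q_1; combined with the budget, a share 0.5 of income goes to q_1.
Demand: q_1*(p_1,p_2,I) = 0.5·I/p_1 and q_2* = 0.5·I/p_2.
At p_1=13, p_2=2, I=50: q_2* = 0.5·50/2 = 12.5.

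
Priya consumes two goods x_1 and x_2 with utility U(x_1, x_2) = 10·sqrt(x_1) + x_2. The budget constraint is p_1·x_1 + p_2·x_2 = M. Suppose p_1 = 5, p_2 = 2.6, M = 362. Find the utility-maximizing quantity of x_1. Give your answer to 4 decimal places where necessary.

Set MRS = p_1/p_2: 5·x_1^(−1/2) = p_1/p_2.
Thus x_1* = (5·p_2/p_1)² — independent of M — with the rest of income spent on x_2.
Plugging in: x_1* = (5·2.6/5)² = 6.76.

x_1* = 6.76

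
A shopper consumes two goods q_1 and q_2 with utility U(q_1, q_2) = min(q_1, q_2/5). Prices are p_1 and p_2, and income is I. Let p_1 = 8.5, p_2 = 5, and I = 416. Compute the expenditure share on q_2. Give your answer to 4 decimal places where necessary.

share on q_2 = 0.7463

Leontief preferences: the optimum is at the kink where q_1/1 = q_2/5, i.e. q_2 = 5·q_1.
Budget: p_1·q_1 + p_2·5·q_1 = I, so (p_1 + 5·p_2)·q_1 = I.
Demand: q_1*(p_1,p_2,I) = I/(p_1 + 5·p_2), q_2* = 5·I/(p_1 + 5·p_2).
Here 8.5 + 5·5 = 33.5, giving q_1* = 12.4179 and q_2* = 62.0896.
Expenditure on q_2: 5·62.0896 = 310.4478; share = 0.7463.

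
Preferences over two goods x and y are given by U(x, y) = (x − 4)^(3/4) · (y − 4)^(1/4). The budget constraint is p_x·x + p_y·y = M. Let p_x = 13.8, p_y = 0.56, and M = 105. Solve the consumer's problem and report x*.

MRS = 3·(y−4)/(x−4). Tangency with p_x/p_y gives y−4 = (1/3)·(p_x/p_y)·(x−4).
After buying the subsistence bundle (4, 4), a share 0.75 of the remaining income goes to x: x* = 4 + 0.75·(M − 4p_x − 4p_y)/p_x.
Discretionary income = 105 − 4·13.8 − 4·0.56 = 47.56; x* = 4 + 0.75·47.56/13.8 = 6.5848.

x* = 6.5848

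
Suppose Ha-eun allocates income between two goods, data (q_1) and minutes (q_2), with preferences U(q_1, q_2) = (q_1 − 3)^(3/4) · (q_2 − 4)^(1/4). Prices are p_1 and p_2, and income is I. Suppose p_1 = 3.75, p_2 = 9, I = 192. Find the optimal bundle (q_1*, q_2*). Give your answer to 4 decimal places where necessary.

Discretionary income = 192 − 3·3.75 − 4·9 = 144.75; q_1* = 3 + 0.75·144.75/3.75 = 31.95; q_2* = 4 + 0.25·144.75/9 = 8.0208.

q_1* = 31.95, q_2* = 8.0208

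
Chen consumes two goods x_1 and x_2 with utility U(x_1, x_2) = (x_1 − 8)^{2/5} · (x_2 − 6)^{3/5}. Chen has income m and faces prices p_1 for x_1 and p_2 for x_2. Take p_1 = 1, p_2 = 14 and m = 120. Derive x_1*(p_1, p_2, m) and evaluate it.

Let x_1' = x_1−8, x_2' = x_2−6. MRS = (2/3)·x_2'/x_1' = p_1/p_2.
After buying the subsistence bundle (8, 6), a share 0.4 of the remaining income goes to x_1: x_1* = 8 + 0.4·(m − 8p_1 − 6p_2)/p_1.
Discretionary income = 120 − 8·1 − 6·14 = 28; x_1* = 8 + 0.4·28/1 = 19.2.

x_1* = 19.2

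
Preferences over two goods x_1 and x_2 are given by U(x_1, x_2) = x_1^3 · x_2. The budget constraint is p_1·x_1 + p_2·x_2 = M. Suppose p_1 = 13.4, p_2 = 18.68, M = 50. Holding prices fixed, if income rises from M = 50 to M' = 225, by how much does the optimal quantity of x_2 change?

Δx_2* = 2.3421

Tangency: MRS = 3·x_2/x_1 = p_1/p_2.
Rearranging, p_2·x_2 = (1/3)·p_1·x_1. Substituting into the budget gives p_1·x_1·(1 + (1/3)) = M.
Demand: x_1*(p_1,p_2,M) = 0.75·M/p_1 and x_2* = 0.25·M/p_2.
At p_1=13.4, p_2=18.68, M=50: x_2* = 0.25·50/18.68 = 0.6692.
At M' = 225: x_2* = 3.0112. Change: 3.0112 − 0.6692 = 2.3421.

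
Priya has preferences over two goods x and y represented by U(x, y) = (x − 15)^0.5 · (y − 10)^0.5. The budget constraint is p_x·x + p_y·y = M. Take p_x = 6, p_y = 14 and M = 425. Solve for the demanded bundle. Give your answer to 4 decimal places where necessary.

MRS = (y−10)/(x−15). Tangency with p_x/p_y gives y−10 = (p_x/p_y)·(x−15).
Substituting into the budget: x* = 15 + 0.5·(M − 15·p_x − 10·p_y)/p_x, and y* = 10 + 0.5·(…)/p_y.
Discretionary income = 425 − 15·6 − 10·14 = 195; x* = 15 + 0.5·195/6 = 31.25; y* = 10 + 0.5·195/14 = 16.9643.

x* = 31.25, y* = 16.9643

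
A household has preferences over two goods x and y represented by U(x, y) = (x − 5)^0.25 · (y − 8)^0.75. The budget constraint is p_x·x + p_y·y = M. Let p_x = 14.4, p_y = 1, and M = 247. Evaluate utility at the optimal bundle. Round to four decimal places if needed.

V = 48.8548

MRS = (1/3)·(y−8)/(x−5). Tangency with p_x/p_y gives y−8 = 3·(p_x/p_y)·(x−5).
Substituting into the budget: x* = 5 + 0.25·(M − 5·p_x − 8·p_y)/p_x, and y* = 8 + 0.75·(…)/p_y.
Discretionary income = 247 − 5·14.4 − 8·1 = 167; x* = 5 + 0.25·167/14.4 = 7.8993; y* = 8 + 0.75·167/1 = 133.25.
Utility at the optimum: U(7.8993, 133.25) = 48.8548.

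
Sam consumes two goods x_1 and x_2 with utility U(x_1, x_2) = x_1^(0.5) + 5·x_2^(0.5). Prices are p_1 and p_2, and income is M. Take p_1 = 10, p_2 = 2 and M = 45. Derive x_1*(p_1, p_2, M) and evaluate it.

x_1* = 0.0357

MRS = MU_x_1/MU_x_2 = (1/5)·(x_2/x_1)^(0.5). Set equal to p_1/p_2.
Solve for the ratio: x_2/x_1 = [5·p_1/p_2]^(2).
With the ratio pinned down, the budget gives x_1* = M/(p_1 + p_2·(x_2/x_1)) and x_2* = (x_2/x_1)·x_1*.
Numerically x_2/x_1 = 625, so x_1* = 45/(10 + 2·625) = 0.0357.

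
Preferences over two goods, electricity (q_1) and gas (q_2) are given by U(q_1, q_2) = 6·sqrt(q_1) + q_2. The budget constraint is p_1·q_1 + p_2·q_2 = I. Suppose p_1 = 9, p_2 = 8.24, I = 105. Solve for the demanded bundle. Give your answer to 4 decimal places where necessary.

q_1* = 7.5442, q_2* = 4.5027

MU_q_1 = 3/√q_1, MU_q_2 = 1. Tangency: 3/√q_1 = p_1/p_2.
Solve: √q_1 = 3·p_2/p_1, so q_1*(p_1,p_2) = (3·p_2/p_1)², and q_2* = (I − p_1·q_1*)/p_2.
Plugging in: q_1* = (3·8.24/9)² = 7.5442, q_2* = 4.5027.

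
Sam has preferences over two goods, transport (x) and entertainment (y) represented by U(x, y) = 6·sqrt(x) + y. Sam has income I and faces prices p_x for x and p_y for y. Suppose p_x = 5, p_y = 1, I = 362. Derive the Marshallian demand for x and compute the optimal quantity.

x* = 0.36

Set MRS = p_x/p_y: 3·x^(−1/2) = p_x/p_y.
Solve: √x = 3·p_y/p_x, so x*(p_x,p_y) = (3·p_y/p_x)², and y* = (I − p_x·x*)/p_y.
Plugging in: x* = (3·1/5)² = 0.36.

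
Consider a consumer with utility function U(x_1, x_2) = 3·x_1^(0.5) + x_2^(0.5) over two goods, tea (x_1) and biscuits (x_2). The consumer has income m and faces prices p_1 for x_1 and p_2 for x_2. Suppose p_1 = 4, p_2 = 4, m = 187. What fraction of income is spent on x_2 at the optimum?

share on x_2 = 0.1

Numerically x_2/x_1 = 0.111111, so x_1* = 187/(4 + 4·0.111111) = 42.075 and x_2* = 0.111111·42.075 = 4.675.
Expenditure on x_2: 4·4.675 = 18.7; share = 0.1.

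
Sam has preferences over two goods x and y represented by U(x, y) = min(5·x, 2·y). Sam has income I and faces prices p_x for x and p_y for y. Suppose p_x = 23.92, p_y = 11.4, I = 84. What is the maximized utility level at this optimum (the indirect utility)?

Leontief preferences: the optimum is at the kink where x/2 = y/5, i.e. y = (5/2)·x.
Budget: p_x·x + p_y·(5/2)·x = I, so (2·p_x + 5·p_y)·x = 2·I.
Demand: x*(p_x,p_y,I) = 2·I/(2·p_x + 5·p_y), y* = 5·I/(2·p_x + 5·p_y).
Here 2·23.92 + 5·11.4 = 104.84, giving x* = 1.6024 and y* = 4.0061.
Utility at the optimum: U(1.6024, 4.0061) = 8.0122.

V = 8.0122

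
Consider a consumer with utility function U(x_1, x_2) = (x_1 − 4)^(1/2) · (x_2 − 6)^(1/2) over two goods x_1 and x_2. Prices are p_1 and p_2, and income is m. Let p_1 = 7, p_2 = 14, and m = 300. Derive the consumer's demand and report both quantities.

This is Cobb-Douglas in (x_1−4, x_2−6): tangency gives 0.5·p_2·(x_2−6) = 0.5·p_1·(x_1−4).
After buying the subsistence bundle (4, 6), a share 0.5 of the remaining income goes to x_1: x_1* = 4 + 0.5·(m − 4p_1 − 6p_2)/p_1.
Discretionary income = 300 − 4·7 − 6·14 = 188; x_1* = 4 + 0.5·188/7 = 17.4286; x_2* = 6 + 0.5·188/14 = 12.7143.

x_1* = 17.4286, x_2* = 12.7143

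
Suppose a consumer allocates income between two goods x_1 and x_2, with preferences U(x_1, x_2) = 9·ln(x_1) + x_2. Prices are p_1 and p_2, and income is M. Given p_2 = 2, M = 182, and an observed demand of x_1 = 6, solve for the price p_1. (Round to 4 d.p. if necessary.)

MU_x_1 = 9/x_1, MU_x_2 = 1. Tangency: 9/x_1 = p_1/p_2.
So x_1*(p_1,p_2) = 9·p_2/p_1, independent of income; and x_2* = (M − 9·p_2)/p_2.
Set x_1* = 6 in the demand function and solve for p_1: p_1 = 3.

p_1 = 3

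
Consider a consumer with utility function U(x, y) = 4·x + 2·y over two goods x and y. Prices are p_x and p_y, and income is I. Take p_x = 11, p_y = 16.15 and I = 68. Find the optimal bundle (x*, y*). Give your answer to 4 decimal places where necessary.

x* = 6.1818, y* = 0

Perfect substitutes: compare marginal utility per dollar. 4/p_x vs 2/p_y → 0.3636 vs 0.1238.
x gives more utility per dollar, so spend all income on x: x* = I/p_x, y* = 0.
Numerically: x* = 6.1818, y* = 0.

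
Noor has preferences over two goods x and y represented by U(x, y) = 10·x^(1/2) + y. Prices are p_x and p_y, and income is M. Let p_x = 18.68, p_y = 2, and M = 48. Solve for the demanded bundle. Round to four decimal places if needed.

MU_x = 5/√x, MU_y = 1. Tangency: 5/√x = p_x/p_y.
Thus x* = (5·p_y/p_x)² — independent of M — with the rest of income spent on y.
Plugging in: x* = (5·2/18.68)² = 0.2866, y* = 21.3233.

x* = 0.2866, y* = 21.3233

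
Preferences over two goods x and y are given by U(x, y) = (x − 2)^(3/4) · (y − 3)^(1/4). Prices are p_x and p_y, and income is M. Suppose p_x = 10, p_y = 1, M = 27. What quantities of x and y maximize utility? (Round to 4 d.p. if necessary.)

Let x' = x−2, y' = y−3. MRS = 3·y'/x' = p_x/p_y.
After buying the subsistence bundle (2, 3), a share 0.75 of the remaining income goes to x: x* = 2 + 0.75·(M − 2p_x − 3p_y)/p_x.
Discretionary income = 27 − 2·10 − 3·1 = 4; x* = 2 + 0.75·4/10 = 2.3; y* = 3 + 0.25·4/1 = 4.

x* = 2.3, y* = 4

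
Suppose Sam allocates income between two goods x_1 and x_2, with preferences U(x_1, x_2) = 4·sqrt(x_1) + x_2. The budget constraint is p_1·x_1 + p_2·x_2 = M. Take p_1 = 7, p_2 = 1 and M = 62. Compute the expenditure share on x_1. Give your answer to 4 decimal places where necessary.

Thus x_1* = (2·p_2/p_1)² — independent of M — with the rest of income spent on x_2.
Plugging in: x_1* = (2·1/7)² = 0.0816, x_2* = 61.4286.
Expenditure on x_1: 7·0.0816 = 0.5714; share = 0.0092.

share on x_1 = 0.0092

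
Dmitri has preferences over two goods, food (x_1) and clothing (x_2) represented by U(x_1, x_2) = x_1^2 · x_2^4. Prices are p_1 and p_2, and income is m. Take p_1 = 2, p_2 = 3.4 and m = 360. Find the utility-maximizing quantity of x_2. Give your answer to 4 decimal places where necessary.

The MRS is (1/2)·x_2/x_1. Set MRS = p_1/p_2.
Rearranging, p_2·x_2 = 2·p_1·x_1. Substituting into the budget gives p_1·x_1·(1 + 2) = m.
Demand: x_1*(p_1,p_2,m) = 1/3·m/p_1 and x_2* = 2/3·m/p_2.
At p_1=2, p_2=3.4, m=360: x_2* = 2/3·360/3.4 = 70.5882.

x_2* = 70.5882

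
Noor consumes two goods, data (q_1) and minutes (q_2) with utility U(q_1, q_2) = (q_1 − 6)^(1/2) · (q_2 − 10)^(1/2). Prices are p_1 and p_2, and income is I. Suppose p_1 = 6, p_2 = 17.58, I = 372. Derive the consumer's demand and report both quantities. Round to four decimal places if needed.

MRS = (q_2−10)/(q_1−6). Tangency with p_1/p_2 gives q_2−10 = (p_1/p_2)·(q_1−6).
After buying the subsistence bundle (6, 10), a share 0.5 of the remaining income goes to q_1: q_1* = 6 + 0.5·(I − 6p_1 − 10p_2)/p_1.
Discretionary income = 372 − 6·6 − 10·17.58 = 160.2; q_1* = 6 + 0.5·160.2/6 = 19.35; q_2* = 10 + 0.5·160.2/17.58 = 14.5563.

q_1* = 19.35, q_2* = 14.5563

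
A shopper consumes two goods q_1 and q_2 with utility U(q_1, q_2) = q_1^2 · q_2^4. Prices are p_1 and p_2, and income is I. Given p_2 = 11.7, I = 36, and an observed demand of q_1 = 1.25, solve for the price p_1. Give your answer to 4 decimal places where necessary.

Tangency: MRS = (1/2)·q_2/q_1 = p_1/p_2.
So 2·p_2·q_2 = 4·p_1·q_1; combined with the budget, a share 1/3 of income goes to q_1.
Demand: q_1*(p_1,p_2,I) = 1/3·I/p_1 and q_2* = 2/3·I/p_2.
Set q_1* = 1.25 in the demand function and solve for p_1: p_1 = 9.6.

p_1 = 9.6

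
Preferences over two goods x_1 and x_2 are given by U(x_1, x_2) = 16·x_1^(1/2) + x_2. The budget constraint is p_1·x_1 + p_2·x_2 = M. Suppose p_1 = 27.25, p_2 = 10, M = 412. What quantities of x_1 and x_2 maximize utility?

MU_x_1 = 8/√x_1, MU_x_2 = 1. Tangency: 8/√x_1 = p_1/p_2.
Thus x_1* = (8·p_2/p_1)² — independent of M — with the rest of income spent on x_2.
Plugging in: x_1* = (8·10/27.25)² = 8.6188, x_2* = 17.7138.

x_1* = 8.6188, x_2* = 17.7138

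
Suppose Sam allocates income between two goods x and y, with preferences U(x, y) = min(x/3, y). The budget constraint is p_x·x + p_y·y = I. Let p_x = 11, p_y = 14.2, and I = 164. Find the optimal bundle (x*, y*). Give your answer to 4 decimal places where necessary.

x* = 10.4237, y* = 3.4746

Leontief preferences: the optimum is at the kink where x/3 = y/1, i.e. y = (1/3)·x.
Budget: p_x·x + p_y·(1/3)·x = I, so (3·p_x + p_y)·x = 3·I.
Demand: x*(p_x,p_y,I) = 3·I/(3·p_x + p_y), y* = I/(3·p_x + p_y).
Here 3·11 + 14.2 = 47.2, giving x* = 10.4237 and y* = 3.4746.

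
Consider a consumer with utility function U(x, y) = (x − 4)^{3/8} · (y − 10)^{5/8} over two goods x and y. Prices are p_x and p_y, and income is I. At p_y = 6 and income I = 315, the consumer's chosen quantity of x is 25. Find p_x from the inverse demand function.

p_x = 4.25

Let x' = x−4, y' = y−10. MRS = (3/5)·y'/x' = p_x/p_y.
Substituting into the budget: x* = 4 + 0.375·(I − 4·p_x − 10·p_y)/p_x, and y* = 10 + 0.625·(…)/p_y.
Set x* = 25 in the demand function and solve for p_x: p_x = 4.25.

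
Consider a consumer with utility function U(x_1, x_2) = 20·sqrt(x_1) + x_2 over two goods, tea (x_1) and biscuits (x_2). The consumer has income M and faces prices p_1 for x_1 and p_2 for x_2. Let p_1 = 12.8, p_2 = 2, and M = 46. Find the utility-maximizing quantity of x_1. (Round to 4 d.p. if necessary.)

x_1* = 2.4414

MU_x_1 = 10/√x_1, MU_x_2 = 1. Tangency: 10/√x_1 = p_1/p_2.
Solve: √x_1 = 10·p_2/p_1, so x_1*(p_1,p_2) = (10·p_2/p_1)², and x_2* = (M − p_1·x_1*)/p_2.
Plugging in: x_1* = (10·2/12.8)² = 2.4414.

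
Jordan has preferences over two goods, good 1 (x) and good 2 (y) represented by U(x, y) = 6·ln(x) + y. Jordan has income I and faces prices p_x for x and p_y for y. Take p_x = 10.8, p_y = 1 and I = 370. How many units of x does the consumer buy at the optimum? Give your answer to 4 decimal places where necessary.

MU_x = 6/x, MU_y = 1. Tangency: 6/x = p_x/p_y.
So x*(p_x,p_y) = 6·p_y/p_x, independent of income; and y* = (I − 6·p_y)/p_y.
At the given prices: x* = 6·1/10.8 = 0.5556.

x* = 0.5556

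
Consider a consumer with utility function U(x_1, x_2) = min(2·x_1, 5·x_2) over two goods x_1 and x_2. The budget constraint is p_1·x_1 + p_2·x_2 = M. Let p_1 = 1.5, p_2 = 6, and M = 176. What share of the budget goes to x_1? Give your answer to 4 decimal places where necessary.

share on x_1 = 0.3846

With perfect complements, no substitution: consume in ratio x_1:x_2 = 5:2.
Budget: p_1·x_1 + p_2·(2/5)·x_1 = M, so (5·p_1 + 2·p_2)·x_1 = 5·M.
Demand: x_1*(p_1,p_2,M) = 5·M/(5·p_1 + 2·p_2), x_2* = 2·M/(5·p_1 + 2·p_2).
Here 5·1.5 + 2·6 = 19.5, giving x_1* = 45.1282 and x_2* = 18.0513.
Expenditure on x_1: 1.5·45.1282 = 67.6923; share = 0.3846.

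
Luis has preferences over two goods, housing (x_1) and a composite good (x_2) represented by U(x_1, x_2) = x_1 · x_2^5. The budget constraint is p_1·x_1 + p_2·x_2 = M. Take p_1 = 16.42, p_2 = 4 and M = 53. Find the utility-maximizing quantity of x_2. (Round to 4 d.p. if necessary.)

x_2* = 11.0417

The MRS is (1/5)·x_2/x_1. Set MRS = p_1/p_2.
Rearranging, p_2·x_2 = 5·p_1·x_1. Substituting into the budget gives p_1·x_1·(1 + 5) = M.
Demand: x_1*(p_1,p_2,M) = 1/6·M/p_1 and x_2* = 5/6·M/p_2.
At p_1=16.42, p_2=4, M=53: x_2* = 5/6·53/4 = 11.0417.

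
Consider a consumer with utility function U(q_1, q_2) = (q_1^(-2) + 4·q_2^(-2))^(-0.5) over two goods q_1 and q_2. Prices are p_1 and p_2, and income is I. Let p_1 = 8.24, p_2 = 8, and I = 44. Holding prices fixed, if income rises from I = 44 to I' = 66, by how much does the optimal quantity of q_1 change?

Δq_1* = 1.0444

MU_q_1 ∝ q_1^(-3), MU_q_2 ∝ 4·q_2^(-3), so MRS = (1/4)·(q_2/q_1)^(3) = p_1/p_2.
Hence q_2/q_1 = (4·p_1/p_2)^(1/(3)), i.e. raised to the 1/3 power.
Substitute q_2 = (q_2/q_1)·q_1 into the budget: q_1* = I/(p_1 + p_2·(q_2/q_1)).
Numerically q_2/q_1 = 1.603119, so q_1* = 44/(8.24 + 8·1.603119) = 2.0888.
At I' = 66: q_1* = 3.1332. Change: 3.1332 − 2.0888 = 1.0444.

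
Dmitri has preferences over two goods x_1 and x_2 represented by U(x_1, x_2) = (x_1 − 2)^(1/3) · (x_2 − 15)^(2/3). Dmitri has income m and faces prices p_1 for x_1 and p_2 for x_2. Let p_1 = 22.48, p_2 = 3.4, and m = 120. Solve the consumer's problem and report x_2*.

This is Cobb-Douglas in (x_1−2, x_2−15): tangency gives 1/3·p_2·(x_2−15) = 2/3·p_1·(x_1−2).
After buying the subsistence bundle (2, 15), a share 1/3 of the remaining income goes to x_1: x_1* = 2 + 1/3·(m − 2p_1 − 15p_2)/p_1.
Discretionary income = 120 − 2·22.48 − 15·3.4 = 24.04; x_2* = 15 + 2/3·24.04/3.4 = 19.7137.

x_2* = 19.7137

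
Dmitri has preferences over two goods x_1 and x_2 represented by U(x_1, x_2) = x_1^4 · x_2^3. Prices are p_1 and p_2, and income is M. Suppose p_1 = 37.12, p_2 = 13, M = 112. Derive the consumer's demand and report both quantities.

x_1* = 1.7241, x_2* = 3.6923

Tangency: MRS = (4/3)·x_2/x_1 = p_1/p_2.
Rearranging, p_2·x_2 = (3/4)·p_1·x_1. Substituting into the budget gives p_1·x_1·(1 + (3/4)) = M.
Demand: x_1*(p_1,p_2,M) = 4/7·M/p_1 and x_2* = 3/7·M/p_2.
At p_1=37.12, p_2=13, M=112: x_1* = 4/7·112/37.12 = 1.7241, x_2* = 3.6923.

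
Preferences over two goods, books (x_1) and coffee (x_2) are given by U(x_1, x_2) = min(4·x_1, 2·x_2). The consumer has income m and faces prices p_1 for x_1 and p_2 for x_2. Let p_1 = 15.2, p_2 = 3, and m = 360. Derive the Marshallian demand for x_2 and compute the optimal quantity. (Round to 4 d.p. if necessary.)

Demand: x_1*(p_1,p_2,m) = 2·m/(2·p_1 + 4·p_2), x_2* = 4·m/(2·p_1 + 4·p_2).
Here 2·15.2 + 4·3 = 42.4, giving x_2* = 33.9623.

x_2* = 33.9623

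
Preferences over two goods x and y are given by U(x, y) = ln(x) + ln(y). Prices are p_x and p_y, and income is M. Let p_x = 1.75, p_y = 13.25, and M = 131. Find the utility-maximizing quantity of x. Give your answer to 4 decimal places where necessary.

x* = 37.4286

MU_x/MU_y = (y)/(x); tangency sets this equal to p_x/p_y.
So p_y·y = p_x·x; combined with the budget, a share 0.5 of income goes to x.
Demand: x*(p_x,p_y,M) = 0.5·M/p_x and y* = 0.5·M/p_y.
At p_x=1.75, p_y=13.25, M=131: x* = 0.5·131/1.75 = 37.4286.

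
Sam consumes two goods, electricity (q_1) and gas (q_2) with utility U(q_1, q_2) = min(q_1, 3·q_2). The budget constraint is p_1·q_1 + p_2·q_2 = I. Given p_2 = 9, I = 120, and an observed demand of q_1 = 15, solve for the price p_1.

Leontief preferences: the optimum is at the kink where q_1/3 = q_2/1, i.e. q_2 = (1/3)·q_1.
Budget: p_1·q_1 + p_2·(1/3)·q_1 = I, so (3·p_1 + p_2)·q_1 = 3·I.
Demand: q_1*(p_1,p_2,I) = 3·I/(3·p_1 + p_2), q_2* = I/(3·p_1 + p_2).
Set q_1* = 15 in the demand function and solve for p_1: p_1 = 5.

p_1 = 5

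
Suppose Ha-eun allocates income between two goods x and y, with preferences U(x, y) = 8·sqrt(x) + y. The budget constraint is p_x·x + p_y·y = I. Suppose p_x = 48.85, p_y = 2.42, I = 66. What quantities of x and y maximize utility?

x* = 0.0393, y* = 26.4801

Thus x* = (4·p_y/p_x)² — independent of I — with the rest of income spent on y.
Plugging in: x* = (4·2.42/48.85)² = 0.0393, y* = 26.4801.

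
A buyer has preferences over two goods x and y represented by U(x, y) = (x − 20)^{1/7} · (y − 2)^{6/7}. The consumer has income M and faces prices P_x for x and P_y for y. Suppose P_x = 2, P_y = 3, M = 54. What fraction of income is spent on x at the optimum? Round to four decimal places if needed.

share on x = 0.7619

Discretionary income = 54 − 20·2 − 2·3 = 8; x* = 20 + 1/7·8/2 = 20.5714; y* = 2 + 6/7·8/3 = 4.2857.
Expenditure on x: 2·20.5714 = 41.1429; share = 0.7619.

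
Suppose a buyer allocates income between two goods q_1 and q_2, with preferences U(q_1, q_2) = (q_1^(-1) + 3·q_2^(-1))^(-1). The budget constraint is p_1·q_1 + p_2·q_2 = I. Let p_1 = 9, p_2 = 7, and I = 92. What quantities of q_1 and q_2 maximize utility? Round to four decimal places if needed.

From the CES first-order condition, (1/3)·(q_2/q_1)^(2) = p_1/p_2.
Solve for the ratio: q_2/q_1 = [3·p_1/p_2]^(0.5).
With the ratio pinned down, the budget gives q_1* = I/(p_1 + p_2·(q_2/q_1)) and q_2* = (q_2/q_1)·q_1*.
Numerically q_2/q_1 = 1.963961, so q_1* = 92/(9 + 7·1.963961) = 4.0444 and q_2* = 1.963961·4.0444 = 7.943.

q_1* = 4.0444, q_2* = 7.943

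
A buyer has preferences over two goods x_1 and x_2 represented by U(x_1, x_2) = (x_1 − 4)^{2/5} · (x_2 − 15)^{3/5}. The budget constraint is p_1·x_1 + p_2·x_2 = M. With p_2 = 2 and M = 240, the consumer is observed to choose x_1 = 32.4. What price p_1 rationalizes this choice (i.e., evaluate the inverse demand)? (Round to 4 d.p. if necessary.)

This is Cobb-Douglas in (x_1−4, x_2−15): tangency gives 0.4·p_2·(x_2−15) = 0.6·p_1·(x_1−4).
Substituting into the budget: x_1* = 4 + 0.4·(M − 4·p_1 − 15·p_2)/p_1, and x_2* = 15 + 0.6·(…)/p_2.
Set x_1* = 32.4 in the demand function and solve for p_1: p_1 = 2.8.

p_1 = 2.8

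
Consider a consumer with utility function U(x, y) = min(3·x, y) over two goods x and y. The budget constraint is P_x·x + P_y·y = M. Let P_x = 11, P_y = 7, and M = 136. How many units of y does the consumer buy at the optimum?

With perfect complements, no substitution: consume in ratio x:y = 1:3.
Budget: P_x·x + P_y·3·x = M, so (P_x + 3·P_y)·x = M.
Demand: x*(P_x,P_y,M) = M/(P_x + 3·P_y), y* = 3·M/(P_x + 3·P_y).
Here 11 + 3·7 = 32, giving y* = 12.75.

y* = 12.75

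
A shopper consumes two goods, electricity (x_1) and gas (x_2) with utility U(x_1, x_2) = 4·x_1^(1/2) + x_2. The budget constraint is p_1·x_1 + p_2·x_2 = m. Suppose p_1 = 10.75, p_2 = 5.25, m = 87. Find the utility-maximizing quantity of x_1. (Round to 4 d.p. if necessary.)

MU_x_1 = 2/√x_1, MU_x_2 = 1. Tangency: 2/√x_1 = p_1/p_2.
Solve: √x_1 = 2·p_2/p_1, so x_1*(p_1,p_2) = (2·p_2/p_1)², and x_2* = (m − p_1·x_1*)/p_2.
Plugging in: x_1* = (2·5.25/10.75)² = 0.954.

x_1* = 0.954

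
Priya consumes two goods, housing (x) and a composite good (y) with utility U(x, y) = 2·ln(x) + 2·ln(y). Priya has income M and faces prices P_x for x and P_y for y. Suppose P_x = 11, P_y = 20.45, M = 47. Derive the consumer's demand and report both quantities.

Tangency: MRS = y/x = P_x/P_y.
Rearranging, P_y·y = P_x·x. Substituting into the budget gives P_x·x·(1 + 1) = M.
Demand: x*(P_x,P_y,M) = 0.5·M/P_x and y* = 0.5·M/P_y.
At P_x=11, P_y=20.45, M=47: x* = 0.5·47/11 = 2.1364, y* = 1.1491.

x* = 2.1364, y* = 1.1491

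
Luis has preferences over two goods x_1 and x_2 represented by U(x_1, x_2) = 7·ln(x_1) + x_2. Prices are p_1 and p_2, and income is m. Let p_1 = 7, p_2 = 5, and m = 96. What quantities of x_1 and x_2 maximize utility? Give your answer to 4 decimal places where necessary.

x_1* = 5, x_2* = 12.2

Set MRS = p_1/p_2: (7/x_1)/1 = p_1/p_2.
So x_1*(p_1,p_2) = 7·p_2/p_1, independent of income; and x_2* = (m − 7·p_2)/p_2.
At the given prices: x_1* = 7·5/7 = 5, and x_2* = 12.2.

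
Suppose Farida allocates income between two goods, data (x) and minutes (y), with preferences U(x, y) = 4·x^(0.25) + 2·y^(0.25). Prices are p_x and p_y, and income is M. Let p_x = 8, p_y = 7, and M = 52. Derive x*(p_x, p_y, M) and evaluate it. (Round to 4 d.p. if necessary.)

MRS = MU_x/MU_y = 2·(y/x)^(0.75). Set equal to p_x/p_y.
Hence y/x = ((1/2)·p_x/p_y)^(1/(0.75)), i.e. raised to the 4/3 power.
Substitute y = (y/x)·x into the budget: x* = M/(p_x + p_y·(y/x)).
Numerically y/x = 0.474187, so x* = 52/(8 + 7·0.474187) = 4.5939.

x* = 4.5939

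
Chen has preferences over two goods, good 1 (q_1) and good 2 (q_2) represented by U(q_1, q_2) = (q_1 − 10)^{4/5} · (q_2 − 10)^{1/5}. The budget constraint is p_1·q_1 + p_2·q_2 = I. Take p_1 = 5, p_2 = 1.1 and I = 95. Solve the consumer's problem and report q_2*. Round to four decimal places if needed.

Let q_1' = q_1−10, q_2' = q_2−10. MRS = 4·q_2'/q_1' = p_1/p_2.
After buying the subsistence bundle (10, 10), a share 0.8 of the remaining income goes to q_1: q_1* = 10 + 0.8·(I − 10p_1 − 10p_2)/p_1.
Discretionary income = 95 − 10·5 − 10·1.1 = 34; q_2* = 10 + 0.2·34/1.1 = 16.1818.

q_2* = 16.1818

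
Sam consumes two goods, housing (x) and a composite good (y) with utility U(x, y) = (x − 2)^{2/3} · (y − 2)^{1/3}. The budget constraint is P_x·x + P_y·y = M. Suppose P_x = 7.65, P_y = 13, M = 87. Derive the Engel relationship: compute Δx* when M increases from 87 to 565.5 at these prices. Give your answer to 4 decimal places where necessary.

This is Cobb-Douglas in (x−2, y−2): tangency gives 2/3·P_y·(y−2) = 1/3·P_x·(x−2).
After buying the subsistence bundle (2, 2), a share 2/3 of the remaining income goes to x: x* = 2 + 2/3·(M − 2P_x − 2P_y)/P_x.
Discretionary income = 87 − 2·7.65 − 2·13 = 45.7; x* = 2 + 2/3·45.7/7.65 = 5.9826.
At M' = 565.5: x* = 47.6819. Change: 47.6819 − 5.9826 = 41.6993.

Δx* = 41.6993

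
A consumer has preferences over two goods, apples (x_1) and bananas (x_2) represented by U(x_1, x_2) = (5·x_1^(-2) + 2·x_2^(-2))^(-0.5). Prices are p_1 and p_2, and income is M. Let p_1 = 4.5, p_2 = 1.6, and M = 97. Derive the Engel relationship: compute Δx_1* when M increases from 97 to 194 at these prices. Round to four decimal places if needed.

Δx_1* = 15.7364

With the ratio pinned down, the budget gives x_1* = M/(p_1 + p_2·(x_2/x_1)) and x_2* = (x_2/x_1)·x_1*.
Numerically x_2/x_1 = 1.040042, so x_1* = 97/(4.5 + 1.6·1.040042) = 15.7364.
At M' = 194: x_1* = 31.4727. Change: 31.4727 − 15.7364 = 15.7364.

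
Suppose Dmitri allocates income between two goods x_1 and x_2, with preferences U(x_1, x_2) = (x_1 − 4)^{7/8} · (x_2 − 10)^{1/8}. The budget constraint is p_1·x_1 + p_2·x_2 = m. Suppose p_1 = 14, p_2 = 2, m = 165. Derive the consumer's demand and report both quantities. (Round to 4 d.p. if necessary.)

x_1* = 9.5625, x_2* = 15.5625

Let x_1' = x_1−4, x_2' = x_2−10. MRS = 7·x_2'/x_1' = p_1/p_2.
After buying the subsistence bundle (4, 10), a share 0.875 of the remaining income goes to x_1: x_1* = 4 + 0.875·(m − 4p_1 − 10p_2)/p_1.
Discretionary income = 165 − 4·14 − 10·2 = 89; x_1* = 4 + 0.875·89/14 = 9.5625; x_2* = 10 + 0.125·89/2 = 15.5625.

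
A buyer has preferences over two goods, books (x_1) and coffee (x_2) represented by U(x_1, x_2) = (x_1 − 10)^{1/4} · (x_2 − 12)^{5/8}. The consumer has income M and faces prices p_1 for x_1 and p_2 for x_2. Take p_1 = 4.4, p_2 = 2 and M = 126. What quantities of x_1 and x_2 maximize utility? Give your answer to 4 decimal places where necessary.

Let x_1' = x_1−10, x_2' = x_2−12. MRS = (2/5)·x_2'/x_1' = p_1/p_2.
After buying the subsistence bundle (10, 12), a share 2/7 of the remaining income goes to x_1: x_1* = 10 + 2/7·(M − 10p_1 − 12p_2)/p_1.
Discretionary income = 126 − 10·4.4 − 12·2 = 58; x_1* = 10 + 2/7·58/4.4 = 13.7662; x_2* = 12 + 5/7·58/2 = 32.7143.

x_1* = 13.7662, x_2* = 32.7143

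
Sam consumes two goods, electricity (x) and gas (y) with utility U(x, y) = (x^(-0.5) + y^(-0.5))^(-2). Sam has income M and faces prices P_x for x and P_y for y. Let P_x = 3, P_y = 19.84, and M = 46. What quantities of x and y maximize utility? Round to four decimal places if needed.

Numerically y/x = 0.283827, so x* = 46/(3 + 19.84·0.283827) = 5.3296 and y* = 0.283827·5.3296 = 1.5127.

x* = 5.3296, y* = 1.5127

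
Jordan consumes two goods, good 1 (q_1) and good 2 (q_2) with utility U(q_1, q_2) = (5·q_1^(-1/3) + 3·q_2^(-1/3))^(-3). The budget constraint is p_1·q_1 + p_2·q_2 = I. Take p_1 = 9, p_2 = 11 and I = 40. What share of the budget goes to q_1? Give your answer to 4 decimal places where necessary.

From the CES first-order condition, (5/3)·(q_2/q_1)^(4/3) = p_1/p_2.
Hence q_2/q_1 = ((3/5)·p_1/p_2)^(1/(4/3)), i.e. raised to the 0.75 power.
With the ratio pinned down, the budget gives q_1* = I/(p_1 + p_2·(q_2/q_1)) and q_2* = (q_2/q_1)·q_1*.
Numerically q_2/q_1 = 0.586477, so q_1* = 40/(9 + 11·0.586477) = 2.5888 and q_2* = 0.586477·2.5888 = 1.5183.
Expenditure on q_1: 9·2.5888 = 23.2991; share = 0.5825.

share on q_1 = 0.5825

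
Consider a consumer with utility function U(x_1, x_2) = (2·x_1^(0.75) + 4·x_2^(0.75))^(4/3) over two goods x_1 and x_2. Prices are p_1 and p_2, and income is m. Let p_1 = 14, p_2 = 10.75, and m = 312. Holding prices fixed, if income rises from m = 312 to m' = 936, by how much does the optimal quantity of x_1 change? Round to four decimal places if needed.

Δx_1* = 1.2265

MU_x_1 ∝ 2·x_1^(-0.25), MU_x_2 ∝ 4·x_2^(-0.25), so MRS = (1/2)·(x_2/x_1)^(0.25) = p_1/p_2.
Hence x_2/x_1 = (2·p_1/p_2)^(1/(0.25)), i.e. raised to the 4 power.
With the ratio pinned down, the budget gives x_1* = m/(p_1 + p_2·(x_2/x_1)) and x_2* = (x_2/x_1)·x_1*.
Numerically x_2/x_1 = 46.025474, so x_1* = 312/(14 + 10.75·46.025474) = 0.6132.
At m' = 936: x_1* = 1.8397. Change: 1.8397 − 0.6132 = 1.2265.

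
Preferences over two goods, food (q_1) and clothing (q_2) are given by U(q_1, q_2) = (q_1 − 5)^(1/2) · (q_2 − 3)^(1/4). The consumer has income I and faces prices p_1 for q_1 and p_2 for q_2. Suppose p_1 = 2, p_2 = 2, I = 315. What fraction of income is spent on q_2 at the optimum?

Substituting into the budget: q_1* = 5 + 2/3·(I − 5·p_1 − 3·p_2)/p_1, and q_2* = 3 + 1/3·(…)/p_2.
Discretionary income = 315 − 5·2 − 3·2 = 299; q_1* = 5 + 2/3·299/2 = 104.6667; q_2* = 3 + 1/3·299/2 = 52.8333.
Expenditure on q_2: 2·52.8333 = 105.6667; share = 0.3354.

share on q_2 = 0.3354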